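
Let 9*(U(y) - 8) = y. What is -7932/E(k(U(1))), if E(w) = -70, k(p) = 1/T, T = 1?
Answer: 3966/35 ≈ 113.31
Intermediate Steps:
U(y) = 8 + y/9
k(p) = 1 (k(p) = 1/1 = 1)
-7932/E(k(U(1))) = -7932/(-70) = -7932*(-1/70) = 3966/35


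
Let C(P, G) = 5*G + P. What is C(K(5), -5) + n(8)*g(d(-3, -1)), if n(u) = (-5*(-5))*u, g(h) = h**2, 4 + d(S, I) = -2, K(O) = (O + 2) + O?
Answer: 7187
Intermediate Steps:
K(O) = 2 + 2*O (K(O) = (2 + O) + O = 2 + 2*O)
d(S, I) = -6 (d(S, I) = -4 - 2 = -6)
n(u) = 25*u
C(P, G) = P + 5*G
C(K(5), -5) + n(8)*g(d(-3, -1)) = ((2 + 2*5) + 5*(-5)) + (25*8)*(-6)**2 = ((2 + 10) - 25) + 200*36 = (12 - 25) + 7200 = -13 + 7200 = 7187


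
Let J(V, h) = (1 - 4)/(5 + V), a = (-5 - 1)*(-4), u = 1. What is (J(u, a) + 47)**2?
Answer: 8649/4 ≈ 2162.3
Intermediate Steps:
a = 24 (a = -6*(-4) = 24)
J(V, h) = -3/(5 + V)
(J(u, a) + 47)**2 = (-3/(5 + 1) + 47)**2 = (-3/6 + 47)**2 = (-3*1/6 + 47)**2 = (-1/2 + 47)**2 = (93/2)**2 = 8649/4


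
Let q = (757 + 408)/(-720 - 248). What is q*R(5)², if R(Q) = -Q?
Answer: -29125/968 ≈ -30.088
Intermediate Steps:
q = -1165/968 (q = 1165/(-968) = 1165*(-1/968) = -1165/968 ≈ -1.2035)
q*R(5)² = -1165*(-1*5)²/968 = -1165/968*(-5)² = -1165/968*25 = -29125/968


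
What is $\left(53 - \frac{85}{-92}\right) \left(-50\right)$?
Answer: $- \frac{124025}{46} \approx -2696.2$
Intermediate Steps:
$\left(53 - \frac{85}{-92}\right) \left(-50\right) = \left(53 - - \frac{85}{92}\right) \left(-50\right) = \left(53 + \frac{85}{92}\right) \left(-50\right) = \frac{4961}{92} \left(-50\right) = - \frac{124025}{46}$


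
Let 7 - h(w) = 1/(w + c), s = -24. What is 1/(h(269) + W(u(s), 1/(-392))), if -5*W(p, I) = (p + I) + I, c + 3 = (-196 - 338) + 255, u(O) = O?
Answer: 2548/30265 ≈ 0.084190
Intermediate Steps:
c = -282 (c = -3 + ((-196 - 338) + 255) = -3 + (-534 + 255) = -3 - 279 = -282)
W(p, I) = -2*I/5 - p/5 (W(p, I) = -((p + I) + I)/5 = -((I + p) + I)/5 = -(p + 2*I)/5 = -2*I/5 - p/5)
h(w) = 7 - 1/(-282 + w) (h(w) = 7 - 1/(w - 282) = 7 - 1/(-282 + w))
1/(h(269) + W(u(s), 1/(-392))) = 1/((-1975 + 7*269)/(-282 + 269) + (-⅖/(-392) - ⅕*(-24))) = 1/((-1975 + 1883)/(-13) + (-⅖*(-1/392) + 24/5)) = 1/(-1/13*(-92) + (1/980 + 24/5)) = 1/(92/13 + 941/196) = 1/(30265/2548) = 2548/30265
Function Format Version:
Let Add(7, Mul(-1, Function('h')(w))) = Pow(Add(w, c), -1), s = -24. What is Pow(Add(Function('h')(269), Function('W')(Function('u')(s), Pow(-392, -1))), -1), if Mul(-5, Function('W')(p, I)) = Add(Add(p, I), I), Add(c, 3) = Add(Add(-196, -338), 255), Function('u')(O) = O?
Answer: Rational(2548, 30265) ≈ 0.084190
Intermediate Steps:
c = -282 (c = Add(-3, Add(Add(-196, -338), 255)) = Add(-3, Add(-534, 255)) = Add(-3, -279) = -282)
Function('W')(p, I) = Add(Mul(Rational(-2, 5), I), Mul(Rational(-1, 5), p)) (Function('W')(p, I) = Mul(Rational(-1, 5), Add(Add(p, I), I)) = Mul(Rational(-1, 5), Add(Add(I, p), I)) = Mul(Rational(-1, 5), Add(p, Mul(2, I))) = Add(Mul(Rational(-2, 5), I), Mul(Rational(-1, 5), p)))
Function('h')(w) = Add(7, Mul(-1, Pow(Add(-282, w), -1))) (Function('h')(w) = Add(7, Mul(-1, Pow(Add(w, -282), -1))) = Add(7, Mul(-1, Pow(Add(-282, w), -1))))
Pow(Add(Function('h')(269), Function('W')(Function('u')(s), Pow(-392, -1))), -1) = Pow(Add(Mul(Pow(Add(-282, 269), -1), Add(-1975, Mul(7, 269))), Add(Mul(Rational(-2, 5), Pow(-392, -1)), Mul(Rational(-1, 5), -24))), -1) = Pow(Add(Mul(Pow(-13, -1), Add(-1975, 1883)), Add(Mul(Rational(-2, 5), Rational(-1, 392)), Rational(24, 5))), -1) = Pow(Add(Mul(Rational(-1, 13), -92), Add(Rational(1, 980), Rational(24, 5))), -1) = Pow(Add(Rational(92, 13), Rational(941, 196)), -1) = Pow(Rational(30265, 2548), -1) = Rational(2548, 30265)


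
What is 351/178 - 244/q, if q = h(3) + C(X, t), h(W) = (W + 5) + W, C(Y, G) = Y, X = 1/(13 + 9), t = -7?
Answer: -870211/43254 ≈ -20.119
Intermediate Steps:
X = 1/22 ≈ 0.045455
h(W) = 5 + 2*W (h(W) = (5 + W) + W = 5 + 2*W)
q = 243/22 (q = (5 + 2*3) + 1/22 = (5 + 6) + 1/22 = 11 + 1/22 = 243/22 ≈ 11.045)
351/178 - 244/q = 351/178 - 244/243/22 = 351*(1/178) - 244*22/243 = 351/178 - 5368/243 = -870211/43254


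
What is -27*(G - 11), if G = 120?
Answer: -2943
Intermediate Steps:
-27*(G - 11) = -27*(120 - 11) = -27*109 = -2943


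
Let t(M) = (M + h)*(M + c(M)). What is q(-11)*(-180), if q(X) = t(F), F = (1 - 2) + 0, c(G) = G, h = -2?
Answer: -1080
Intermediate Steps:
F = -1 (F = -1 + 0 = -1)
t(M) = 2*M*(-2 + M) (t(M) = (M - 2)*(M + M) = (-2 + M)*(2*M) = 2*M*(-2 + M))
q(X) = 6 (q(X) = 2*(-1)*(-2 - 1) = 2*(-1)*(-3) = 6)
q(-11)*(-180) = 6*(-180) = -1080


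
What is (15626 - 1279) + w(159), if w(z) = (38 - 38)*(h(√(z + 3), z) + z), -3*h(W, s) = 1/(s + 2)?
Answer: 14347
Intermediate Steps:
h(W, s) = -1/(3*(2 + s)) (h(W, s) = -1/(3*(s + 2)) = -1/(3*(2 + s)))
w(z) = 0 (w(z) = (38 - 38)*(-1/(6 + 3*z) + z) = 0*(z - 1/(6 + 3*z)) = 0)
(15626 - 1279) + w(159) = (15626 - 1279) + 0 = 14347 + 0 = 14347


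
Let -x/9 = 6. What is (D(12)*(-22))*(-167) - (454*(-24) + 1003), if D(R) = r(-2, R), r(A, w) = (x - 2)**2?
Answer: 11531557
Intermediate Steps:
x = -54 (x = -9*6 = -54)
r(A, w) = 3136 (r(A, w) = (-54 - 2)**2 = (-56)**2 = 3136)
D(R) = 3136
(D(12)*(-22))*(-167) - (454*(-24) + 1003) = (3136*(-22))*(-167) - (454*(-24) + 1003) = -68992*(-167) - (-10896 + 1003) = 11521664 - 1*(-9893) = 11521664 + 9893 = 11531557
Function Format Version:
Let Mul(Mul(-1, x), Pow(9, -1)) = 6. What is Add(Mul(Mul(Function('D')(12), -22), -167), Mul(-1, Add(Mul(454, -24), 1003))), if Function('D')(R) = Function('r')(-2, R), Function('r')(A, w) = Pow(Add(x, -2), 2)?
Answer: 11531557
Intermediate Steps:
x = -54 (x = Mul(-9, 6) = -54)
Function('r')(A, w) = 3136 (Function('r')(A, w) = Pow(Add(-54, -2), 2) = Pow(-56, 2) = 3136)
Function('D')(R) = 3136
Add(Mul(Mul(Function('D')(12), -22), -167), Mul(-1, Add(Mul(454, -24), 1003))) = Add(Mul(Mul(3136, -22), -167), Mul(-1, Add(Mul(454, -24), 1003))) = Add(Mul(-68992, -167), Mul(-1, Add(-10896, 1003))) = Add(11521664, Mul(-1, -9893)) = Add(11521664, 9893) = 11531557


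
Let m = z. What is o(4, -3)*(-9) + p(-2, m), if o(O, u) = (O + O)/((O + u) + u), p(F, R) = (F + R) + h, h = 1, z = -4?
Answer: 31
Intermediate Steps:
m = -4
p(F, R) = 1 + F + R (p(F, R) = (F + R) + 1 = 1 + F + R)
o(O, u) = 2*O/(O + 2*u) (o(O, u) = (2*O)/(O + 2*u) = 2*O/(O + 2*u))
o(4, -3)*(-9) + p(-2, m) = (2*4/(4 + 2*(-3)))*(-9) + (1 - 2 - 4) = (2*4/(4 - 6))*(-9) - 5 = (2*4/(-2))*(-9) - 5 = (2*4*(-½))*(-9) - 5 = -4*(-9) - 5 = 36 - 5 = 31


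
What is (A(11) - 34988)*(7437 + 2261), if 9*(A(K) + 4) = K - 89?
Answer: -1018309396/3 ≈ -3.3944e+8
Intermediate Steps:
A(K) = -125/9 + K/9 (A(K) = -4 + (K - 89)/9 = -4 + (-89 + K)/9 = -4 + (-89/9 + K/9) = -125/9 + K/9)
(A(11) - 34988)*(7437 + 2261) = ((-125/9 + (1/9)*11) - 34988)*(7437 + 2261) = ((-125/9 + 11/9) - 34988)*9698 = (-38/3 - 34988)*9698 = -105002/3*9698 = -1018309396/3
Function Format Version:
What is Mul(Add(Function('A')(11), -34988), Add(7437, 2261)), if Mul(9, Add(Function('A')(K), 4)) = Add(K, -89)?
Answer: Rational(-1018309396, 3) ≈ -3.3944e+8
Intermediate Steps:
Function('A')(K) = Add(Rational(-125, 9), Mul(Rational(1, 9), K)) (Function('A')(K) = Add(-4, Mul(Rational(1, 9), Add(K, -89))) = Add(-4, Mul(Rational(1, 9), Add(-89, K))) = Add(-4, Add(Rational(-89, 9), Mul(Rational(1, 9), K))) = Add(Rational(-125, 9), Mul(Rational(1, 9), K)))
Mul(Add(Function('A')(11), -34988), Add(7437, 2261)) = Mul(Add(Add(Rational(-125, 9), Mul(Rational(1, 9), 11)), -34988), Add(7437, 2261)) = Mul(Add(Add(Rational(-125, 9), Rational(11, 9)), -34988), 9698) = Mul(Add(Rational(-38, 3), -34988), 9698) = Mul(Rational(-105002, 3), 9698) = Rational(-1018309396, 3)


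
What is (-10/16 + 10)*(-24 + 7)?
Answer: -1275/8 ≈ -159.38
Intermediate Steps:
(-10/16 + 10)*(-24 + 7) = (-10*1/16 + 10)*(-17) = (-5/8 + 10)*(-17) = (75/8)*(-17) = -1275/8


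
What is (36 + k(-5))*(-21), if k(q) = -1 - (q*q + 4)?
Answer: -126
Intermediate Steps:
k(q) = -5 - q² (k(q) = -1 - (q² + 4) = -1 - (4 + q²) = -1 + (-4 - q²) = -5 - q²)
(36 + k(-5))*(-21) = (36 + (-5 - 1*(-5)²))*(-21) = (36 + (-5 - 1*25))*(-21) = (36 + (-5 - 25))*(-21) = (36 - 30)*(-21) = 6*(-21) = -126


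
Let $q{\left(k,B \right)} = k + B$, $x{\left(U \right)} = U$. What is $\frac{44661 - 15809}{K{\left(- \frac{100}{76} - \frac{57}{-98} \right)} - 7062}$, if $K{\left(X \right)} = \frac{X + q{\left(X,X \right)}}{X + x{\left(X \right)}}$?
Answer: $- \frac{57704}{14121} \approx -4.0864$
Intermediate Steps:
$q{\left(k,B \right)} = B + k$
$K{\left(X \right)} = \frac{3}{2}$ ($K{\left(X \right)} = \frac{X + \left(X + X\right)}{X + X} = \frac{X + 2 X}{2 X} = 3 X \frac{1}{2 X} = \frac{3}{2}$)
$\frac{44661 - 15809}{K{\left(- \frac{100}{76} - \frac{57}{-98} \right)} - 7062} = \frac{44661 - 15809}{\frac{3}{2} - 7062} = \frac{28852}{- \frac{14121}{2}} = 28852 \left(- \frac{2}{14121}\right) = - \frac{57704}{14121}$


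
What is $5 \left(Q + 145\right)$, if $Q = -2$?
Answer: $715$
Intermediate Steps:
$5 \left(Q + 145\right) = 5 \left(-2 + 145\right) = 5 \cdot 143 = 715$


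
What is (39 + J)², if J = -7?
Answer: 1024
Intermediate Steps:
(39 + J)² = (39 - 7)² = 32² = 1024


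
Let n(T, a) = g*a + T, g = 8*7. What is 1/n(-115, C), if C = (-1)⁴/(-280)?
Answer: -5/576 ≈ -0.0086806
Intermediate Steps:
g = 56
C = -1/280 (C = 1*(-1/280) = -1/280 ≈ -0.0035714)
n(T, a) = T + 56*a (n(T, a) = 56*a + T = T + 56*a)
1/n(-115, C) = 1/(-115 + 56*(-1/280)) = 1/(-115 - ⅕) = 1/(-576/5) = -5/576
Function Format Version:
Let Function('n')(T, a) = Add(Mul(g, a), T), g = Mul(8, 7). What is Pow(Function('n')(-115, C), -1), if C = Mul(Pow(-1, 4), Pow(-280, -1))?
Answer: Rational(-5, 576) ≈ -0.0086806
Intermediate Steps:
g = 56
C = Rational(-1, 280) (C = Mul(1, Rational(-1, 280)) = Rational(-1, 280) ≈ -0.0035714)
Function('n')(T, a) = Add(T, Mul(56, a)) (Function('n')(T, a) = Add(Mul(56, a), T) = Add(T, Mul(56, a)))
Pow(Function('n')(-115, C), -1) = Pow(Add(-115, Mul(56, Rational(-1, 280))), -1) = Pow(Add(-115, Rational(-1, 5)), -1) = Pow(Rational(-576, 5), -1) = Rational(-5, 576)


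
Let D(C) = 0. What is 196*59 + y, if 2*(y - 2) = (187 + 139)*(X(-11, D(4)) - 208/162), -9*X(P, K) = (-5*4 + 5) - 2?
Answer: 944833/81 ≈ 11665.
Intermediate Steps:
X(P, K) = 17/9 (X(P, K) = -((-5*4 + 5) - 2)/9 = -((-20 + 5) - 2)/9 = -(-15 - 2)/9 = -1/9*(-17) = 17/9)
y = 8149/81 (y = 2 + ((187 + 139)*(17/9 - 208/162))/2 = 2 + (326*(17/9 - 208*1/162))/2 = 2 + (326*(17/9 - 104/81))/2 = 2 + (326*(49/81))/2 = 2 + (1/2)*(15974/81) = 2 + 7987/81 = 8149/81 ≈ 100.60)
196*59 + y = 196*59 + 8149/81 = 11564 + 8149/81 = 944833/81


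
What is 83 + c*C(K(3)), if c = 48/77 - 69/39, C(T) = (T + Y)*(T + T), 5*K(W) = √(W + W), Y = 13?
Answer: 2063311/25025 - 2294*√6/385 ≈ 67.855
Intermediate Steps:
K(W) = √2*√W/5 (K(W) = √(W + W)/5 = √(2*W)/5 = (√2*√W)/5 = √2*√W/5)
C(T) = 2*T*(13 + T) (C(T) = (T + 13)*(T + T) = (13 + T)*(2*T) = 2*T*(13 + T))
c = -1147/1001 (c = 48*(1/77) - 69*1/39 = 48/77 - 23/13 = -1147/1001 ≈ -1.1459)
83 + c*C(K(3)) = 83 - 2294*√2*√3/5*(13 + √2*√3/5)/1001 = 83 - 2294*√6/5*(13 + √6/5)/1001 = 83 - 2294*√6*(13 + √6/5)/5005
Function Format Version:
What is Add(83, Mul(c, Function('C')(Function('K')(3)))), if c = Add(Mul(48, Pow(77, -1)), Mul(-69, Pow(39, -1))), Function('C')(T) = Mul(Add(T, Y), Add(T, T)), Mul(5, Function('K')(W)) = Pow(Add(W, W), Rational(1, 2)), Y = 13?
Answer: Add(Rational(2063311, 25025), Mul(Rational(-2294, 385), Pow(6, Rational(1, 2)))) ≈ 67.855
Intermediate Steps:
Function('K')(W) = Mul(Rational(1, 5), Pow(2, Rational(1, 2)), Pow(W, Rational(1, 2))) (Function('K')(W) = Mul(Rational(1, 5), Pow(Add(W, W), Rational(1, 2))) = Mul(Rational(1, 5), Pow(Mul(2, W), Rational(1, 2))) = Mul(Rational(1, 5), Mul(Pow(2, Rational(1, 2)), Pow(W, Rational(1, 2)))) = Mul(Rational(1, 5), Pow(2, Rational(1, 2)), Pow(W, Rational(1, 2))))
Function('C')(T) = Mul(2, T, Add(13, T)) (Function('C')(T) = Mul(Add(T, 13), Add(T, T)) = Mul(Add(13, T), Mul(2, T)) = Mul(2, T, Add(13, T)))
c = Rational(-1147, 1001) (c = Add(Mul(48, Rational(1, 77)), Mul(-69, Rational(1, 39))) = Add(Rational(48, 77), Rational(-23, 13)) = Rational(-1147, 1001) ≈ -1.1459)
Add(83, Mul(c, Function('C')(Function('K')(3)))) = Add(83, Mul(Rational(-1147, 1001), Mul(2, Mul(Rational(1, 5), Pow(2, Rational(1, 2)), Pow(3, Rational(1, 2))), Add(13, Mul(Rational(1, 5), Pow(2, Rational(1, 2)), Pow(3, Rational(1, 2))))))) = Add(83, Mul(Rational(-1147, 1001), Mul(2, Mul(Rational(1, 5), Pow(6, Rational(1, 2))), Add(13, Mul(Rational(1, 5), Pow(6, Rational(1, 2))))))) = Add(83, Mul(Rational(-1147, 1001), Mul(Rational(2, 5), Pow(6, Rational(1, 2)), Add(13, Mul(Rational(1, 5), Pow(6, Rational(1, 2))))))) = Add(83, Mul(Rational(-2294, 5005), Pow(6, Rational(1, 2)), Add(13, Mul(Rational(1, 5), Pow(6, Rational(1, 2))))))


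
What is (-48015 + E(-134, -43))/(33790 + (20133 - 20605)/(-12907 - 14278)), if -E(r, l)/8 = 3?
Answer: -435313405/306193874 ≈ -1.4217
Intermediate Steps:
E(r, l) = -24 (E(r, l) = -8*3 = -24)
(-48015 + E(-134, -43))/(33790 + (20133 - 20605)/(-12907 - 14278)) = (-48015 - 24)/(33790 + (20133 - 20605)/(-12907 - 14278)) = -48039/(33790 - 472/(-27185)) = -48039/(33790 - 472*(-1/27185)) = -48039/(33790 + 472/27185) = -48039/918581622/27185 = -48039*27185/918581622 = -435313405/306193874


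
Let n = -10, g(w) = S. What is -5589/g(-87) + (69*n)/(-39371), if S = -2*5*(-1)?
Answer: -220037619/393710 ≈ -558.88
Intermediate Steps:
S = 10 (S = -10*(-1) = 10)
g(w) = 10
-5589/g(-87) + (69*n)/(-39371) = -5589/10 + (69*(-10))/(-39371) = -5589*1/10 - 690*(-1/39371) = -5589/10 + 690/39371 = -220037619/393710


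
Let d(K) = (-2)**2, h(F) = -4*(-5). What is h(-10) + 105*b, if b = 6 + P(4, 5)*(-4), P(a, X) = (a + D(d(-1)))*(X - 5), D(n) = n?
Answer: 650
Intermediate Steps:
h(F) = 20
d(K) = 4
P(a, X) = (-5 + X)*(4 + a) (P(a, X) = (a + 4)*(X - 5) = (4 + a)*(-5 + X) = (-5 + X)*(4 + a))
b = 6 (b = 6 + (-20 - 5*4 + 4*5 + 5*4)*(-4) = 6 + (-20 - 20 + 20 + 20)*(-4) = 6 + 0*(-4) = 6 + 0 = 6)
h(-10) + 105*b = 20 + 105*6 = 20 + 630 = 650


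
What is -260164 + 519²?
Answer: 9197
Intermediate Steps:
-260164 + 519² = -260164 + 269361 = 9197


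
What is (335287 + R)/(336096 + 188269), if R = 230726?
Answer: 566013/524365 ≈ 1.0794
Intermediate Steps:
(335287 + R)/(336096 + 188269) = (335287 + 230726)/(336096 + 188269) = 566013/524365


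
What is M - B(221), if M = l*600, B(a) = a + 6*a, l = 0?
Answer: -1547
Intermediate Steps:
B(a) = 7*a
M = 0 (M = 0*600 = 0)
M - B(221) = 0 - 7*221 = 0 - 1*1547 = 0 - 1547 = -1547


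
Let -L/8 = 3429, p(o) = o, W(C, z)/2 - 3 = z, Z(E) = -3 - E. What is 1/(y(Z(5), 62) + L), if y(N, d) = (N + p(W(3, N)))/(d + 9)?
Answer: -71/1947690 ≈ -3.6453e-5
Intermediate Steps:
W(C, z) = 6 + 2*z
L = -27432 (L = -8*3429 = -27432)
y(N, d) = (6 + 3*N)/(9 + d) (y(N, d) = (N + (6 + 2*N))/(d + 9) = (6 + 3*N)/(9 + d))
1/(y(Z(5), 62) + L) = 1/(3*(2 + (-3 - 1*5))/(9 + 62) - 27432) = 1/(3*(2 + (-3 - 5))/71 - 27432) = 1/(3*(1/71)*(2 - 8) - 27432) = 1/(3*(1/71)*(-6) - 27432) = 1/(-18/71 - 27432) = 1/(-1947690/71) = -71/1947690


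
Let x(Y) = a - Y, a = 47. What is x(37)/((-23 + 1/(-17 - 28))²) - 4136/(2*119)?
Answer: -158369027/9123016 ≈ -17.359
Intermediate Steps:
x(Y) = 47 - Y
x(37)/((-23 + 1/(-17 - 28))²) - 4136/(2*119) = (47 - 1*37)/((-23 + 1/(-17 - 28))²) - 4136/(2*119) = (47 - 37)/((-23 + 1/(-45))²) - 4136/238 = 10/((-23 - 1/45)²) - 4136*1/238 = 10/((-1036/45)²) - 2068/119 = 10/(1073296/2025) - 2068/119 = 10*(2025/1073296) - 2068/119 = 10125/536648 - 2068/119 = -158369027/9123016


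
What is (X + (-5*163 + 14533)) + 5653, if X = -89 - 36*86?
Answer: 16186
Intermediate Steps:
X = -3185 (X = -89 - 3096 = -3185)
(X + (-5*163 + 14533)) + 5653 = (-3185 + (-5*163 + 14533)) + 5653 = (-3185 + (-815 + 14533)) + 5653 = (-3185 + 13718) + 5653 = 10533 + 5653 = 16186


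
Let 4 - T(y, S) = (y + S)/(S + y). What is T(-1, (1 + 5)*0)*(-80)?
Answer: -240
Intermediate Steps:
T(y, S) = 3 (T(y, S) = 4 - (y + S)/(S + y) = 4 - (S + y)/(S + y) = 4 - 1*1 = 4 - 1 = 3)
T(-1, (1 + 5)*0)*(-80) = 3*(-80) = -240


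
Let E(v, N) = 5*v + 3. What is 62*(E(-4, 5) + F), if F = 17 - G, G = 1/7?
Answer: -62/7 ≈ -8.8571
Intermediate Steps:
G = ⅐ ≈ 0.14286
E(v, N) = 3 + 5*v
F = 118/7 (F = 17 - 1*⅐ = 17 - ⅐ = 118/7 ≈ 16.857)
62*(E(-4, 5) + F) = 62*((3 + 5*(-4)) + 118/7) = 62*((3 - 20) + 118/7) = 62*(-17 + 118/7) = 62*(-⅐) = -62/7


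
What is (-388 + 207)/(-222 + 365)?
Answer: -181/143 ≈ -1.2657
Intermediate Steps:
(-388 + 207)/(-222 + 365) = -181/143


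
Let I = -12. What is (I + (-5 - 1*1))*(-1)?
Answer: 18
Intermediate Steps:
(I + (-5 - 1*1))*(-1) = (-12 + (-5 - 1*1))*(-1) = (-12 + (-5 - 1))*(-1) = (-12 - 6)*(-1) = -18*(-1) = 18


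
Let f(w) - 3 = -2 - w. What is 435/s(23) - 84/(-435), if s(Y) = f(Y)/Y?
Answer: -1450109/3190 ≈ -454.58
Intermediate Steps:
f(w) = 1 - w (f(w) = 3 + (-2 - w) = 1 - w)
s(Y) = (1 - Y)/Y
435/s(23) - 84/(-435) = 435/(((1 - 1*23)/23)) - 84/(-435) = 435/(((1 - 23)/23)) - 84*(-1/435) = 435/(((1/23)*(-22))) + 28/145 = 435/(-22/23) + 28/145 = 435*(-23/22) + 28/145 = -10005/22 + 28/145 = -1450109/3190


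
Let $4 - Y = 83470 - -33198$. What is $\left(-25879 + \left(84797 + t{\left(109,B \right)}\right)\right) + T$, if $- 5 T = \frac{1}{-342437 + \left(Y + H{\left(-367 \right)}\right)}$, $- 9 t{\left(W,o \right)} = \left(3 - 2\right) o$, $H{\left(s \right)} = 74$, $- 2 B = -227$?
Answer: $\frac{270391639457}{4590270} \approx 58905.0$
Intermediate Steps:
$B = \frac{227}{2}$ ($B = \left(- \frac{1}{2}\right) \left(-227\right) = \frac{227}{2} \approx 113.5$)
$t{\left(W,o \right)} = - \frac{o}{9}$ ($t{\left(W,o \right)} = - \frac{\left(3 - 2\right) o}{9} = - \frac{1 o}{9} = - \frac{o}{9}$)
$Y = -116664$ ($Y = 4 - \left(83470 - -33198\right) = 4 - \left(83470 + 33198\right) = 4 - 116668 = -116664$)
$T = \frac{1}{2295135}$ ($T = - \frac{1}{5 \left(-342437 + \left(-116664 + 74\right)\right)} = - \frac{1}{5 \left(-342437 - 116590\right)} = - \frac{1}{5 \left(-459027\right)} = \left(- \frac{1}{5}\right) \left(- \frac{1}{459027}\right) = \frac{1}{2295135} \approx 4.357 \cdot 10^{-7}$)
$\left(-25879 + \left(84797 + t{\left(109,B \right)}\right)\right) + T = \left(-25879 + \left(84797 - \frac{227}{18}\right)\right) + \frac{1}{2295135} = \left(-25879 + \frac{1526119}{18}\right) + \frac{1}{2295135} = \frac{1060297}{18} + \frac{1}{2295135} = \frac{270391639457}{4590270}$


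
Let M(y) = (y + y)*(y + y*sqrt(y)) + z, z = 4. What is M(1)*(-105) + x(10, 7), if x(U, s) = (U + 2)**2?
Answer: -696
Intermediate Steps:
x(U, s) = (2 + U)**2
M(y) = 4 + 2*y*(y + y**(3/2)) (M(y) = (y + y)*(y + y*sqrt(y)) + 4 = (2*y)*(y + y**(3/2)) + 4 = 2*y*(y + y**(3/2)) + 4 = 4 + 2*y*(y + y**(3/2)))
M(1)*(-105) + x(10, 7) = (4 + 2*1**2 + 2*1**(5/2))*(-105) + (2 + 10)**2 = (4 + 2*1 + 2*1)*(-105) + 12**2 = (4 + 2 + 2)*(-105) + 144 = 8*(-105) + 144 = -840 + 144 = -696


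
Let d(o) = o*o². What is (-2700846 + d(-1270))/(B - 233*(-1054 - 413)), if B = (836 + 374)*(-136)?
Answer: -2051083846/177251 ≈ -11572.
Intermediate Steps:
B = -164560 (B = 1210*(-136) = -164560)
d(o) = o³
(-2700846 + d(-1270))/(B - 233*(-1054 - 413)) = (-2700846 + (-1270)³)/(-164560 - 233*(-1054 - 413)) = (-2700846 - 2048383000)/(-164560 - 233*(-1467)) = -2051083846/(-164560 + 341811) = -2051083846/177251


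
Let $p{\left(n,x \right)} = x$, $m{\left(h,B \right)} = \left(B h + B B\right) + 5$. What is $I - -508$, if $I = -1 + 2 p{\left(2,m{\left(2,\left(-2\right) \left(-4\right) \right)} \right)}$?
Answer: $677$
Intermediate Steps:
$m{\left(h,B \right)} = 5 + B^{2} + B h$ ($m{\left(h,B \right)} = \left(B h + B^{2}\right) + 5 = \left(B^{2} + B h\right) + 5 = 5 + B^{2} + B h$)
$I = 169$ ($I = -1 + 2 \left(5 + \left(\left(-2\right) \left(-4\right)\right)^{2} + \left(-2\right) \left(-4\right) 2\right) = -1 + 2 \left(5 + 8^{2} + 8 \cdot 2\right) = -1 + 2 \left(5 + 64 + 16\right) = -1 + 2 \cdot 85 = -1 + 170 = 169$)
$I - -508 = 169 - -508 = 169 + 508 = 677$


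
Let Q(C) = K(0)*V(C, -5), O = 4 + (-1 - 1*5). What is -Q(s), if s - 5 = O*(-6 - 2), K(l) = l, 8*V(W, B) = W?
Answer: 0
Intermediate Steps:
V(W, B) = W/8
O = -2 (O = 4 + (-1 - 5) = 4 - 6 = -2)
s = 21 (s = 5 - 2*(-6 - 2) = 5 - 2*(-8) = 5 + 16 = 21)
Q(C) = 0 (Q(C) = 0*(C/8) = 0)
-Q(s) = -1*0 = 0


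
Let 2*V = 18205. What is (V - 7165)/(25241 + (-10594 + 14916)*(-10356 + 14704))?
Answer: 3875/37634594 ≈ 0.00010296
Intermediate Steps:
V = 18205/2 (V = (1/2)*18205 = 18205/2 ≈ 9102.5)
(V - 7165)/(25241 + (-10594 + 14916)*(-10356 + 14704)) = (18205/2 - 7165)/(25241 + (-10594 + 14916)*(-10356 + 14704)) = 3875/(2*(25241 + 4322*4348)) = 3875/(2*(25241 + 18792056)) = (3875/2)/18817297 = (3875/2)*(1/18817297) = 3875/37634594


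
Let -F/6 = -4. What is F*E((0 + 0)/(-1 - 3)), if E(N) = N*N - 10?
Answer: -240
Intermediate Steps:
F = 24 (F = -6*(-4) = 24)
E(N) = -10 + N**2 (E(N) = N**2 - 10 = -10 + N**2)
F*E((0 + 0)/(-1 - 3)) = 24*(-10 + ((0 + 0)/(-1 - 3))**2) = 24*(-10 + (0/(-4))**2) = 24*(-10 + (0*(-1/4))**2) = 24*(-10 + 0**2) = 24*(-10 + 0) = 24*(-10) = -240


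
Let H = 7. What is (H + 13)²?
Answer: 400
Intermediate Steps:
(H + 13)² = (7 + 13)² = 20² = 400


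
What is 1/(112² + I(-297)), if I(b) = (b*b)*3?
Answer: 1/277171 ≈ 3.6079e-6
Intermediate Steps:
I(b) = 3*b² (I(b) = b²*3 = 3*b²)
1/(112² + I(-297)) = 1/(112² + 3*(-297)²) = 1/(12544 + 3*88209) = 1/(12544 + 264627) = 1/277171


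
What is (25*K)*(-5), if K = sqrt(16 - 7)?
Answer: -375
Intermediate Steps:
K = 3 (K = sqrt(9) = 3)
(25*K)*(-5) = (25*3)*(-5) = 75*(-5) = -375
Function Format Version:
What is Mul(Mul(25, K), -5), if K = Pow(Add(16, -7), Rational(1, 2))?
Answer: -375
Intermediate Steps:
K = 3 (K = Pow(9, Rational(1, 2)) = 3)
Mul(Mul(25, K), -5) = Mul(Mul(25, 3), -5) = Mul(75, -5) = -375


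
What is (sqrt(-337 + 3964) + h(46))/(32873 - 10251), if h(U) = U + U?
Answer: 46/11311 + 3*sqrt(403)/22622 ≈ 0.0067291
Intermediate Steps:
h(U) = 2*U
(sqrt(-337 + 3964) + h(46))/(32873 - 10251) = (sqrt(-337 + 3964) + 2*46)/(32873 - 10251) = (sqrt(3627) + 92)/22622 = (3*sqrt(403) + 92)*(1/22622) = (92 + 3*sqrt(403))*(1/22622) = 46/11311 + 3*sqrt(403)/22622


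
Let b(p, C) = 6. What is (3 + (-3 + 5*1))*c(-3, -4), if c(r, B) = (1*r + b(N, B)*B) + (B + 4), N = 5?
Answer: -135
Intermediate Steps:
c(r, B) = 4 + r + 7*B (c(r, B) = (1*r + 6*B) + (B + 4) = (r + 6*B) + (4 + B) = 4 + r + 7*B)
(3 + (-3 + 5*1))*c(-3, -4) = (3 + (-3 + 5*1))*(4 - 3 + 7*(-4)) = (3 + (-3 + 5))*(4 - 3 - 28) = (3 + 2)*(-27) = 5*(-27) = -135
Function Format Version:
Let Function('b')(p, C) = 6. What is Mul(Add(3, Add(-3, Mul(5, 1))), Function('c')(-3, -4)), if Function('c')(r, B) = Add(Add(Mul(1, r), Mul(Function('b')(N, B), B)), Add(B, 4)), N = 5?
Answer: -135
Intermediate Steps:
Function('c')(r, B) = Add(4, r, Mul(7, B)) (Function('c')(r, B) = Add(Add(Mul(1, r), Mul(6, B)), Add(B, 4)) = Add(Add(r, Mul(6, B)), Add(4, B)) = Add(4, r, Mul(7, B)))
Mul(Add(3, Add(-3, Mul(5, 1))), Function('c')(-3, -4)) = Mul(Add(3, Add(-3, Mul(5, 1))), Add(4, -3, Mul(7, -4))) = Mul(Add(3, Add(-3, 5)), Add(4, -3, -28)) = Mul(Add(3, 2), -27) = Mul(5, -27) = -135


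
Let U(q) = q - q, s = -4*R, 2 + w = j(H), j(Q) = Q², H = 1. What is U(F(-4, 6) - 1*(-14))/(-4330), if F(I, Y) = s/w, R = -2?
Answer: 0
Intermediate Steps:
w = -1 (w = -2 + 1² = -2 + 1 = -1)
s = 8 (s = -4*(-2) = 8)
F(I, Y) = -8 (F(I, Y) = 8/(-1) = 8*(-1) = -8)
U(q) = 0
U(F(-4, 6) - 1*(-14))/(-4330) = 0/(-4330) = 0*(-1/4330) = 0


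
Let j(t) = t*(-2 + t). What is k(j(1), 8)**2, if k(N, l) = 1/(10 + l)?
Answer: 1/324 ≈ 0.0030864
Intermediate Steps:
k(j(1), 8)**2 = (1/(10 + 8))**2 = (1/18)**2 = 1/324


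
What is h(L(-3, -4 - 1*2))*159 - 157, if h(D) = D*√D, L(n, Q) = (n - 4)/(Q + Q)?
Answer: -157 + 371*√21/24 ≈ -86.161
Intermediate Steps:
L(n, Q) = (-4 + n)/(2*Q) (L(n, Q) = (-4 + n)/((2*Q)) = (-4 + n)*(1/(2*Q)) = (-4 + n)/(2*Q))
h(D) = D^(3/2)
h(L(-3, -4 - 1*2))*159 - 157 = ((-4 - 3)/(2*(-4 - 1*2)))^(3/2)*159 - 157 = ((½)*(-7)/(-4 - 2))^(3/2)*159 - 157 = ((½)*(-7)/(-6))^(3/2)*159 - 157 = ((½)*(-⅙)*(-7))^(3/2)*159 - 157 = (7/12)^(3/2)*159 - 157 = (7*√21/72)*159 - 157 = 371*√21/24 - 157 = -157 + 371*√21/24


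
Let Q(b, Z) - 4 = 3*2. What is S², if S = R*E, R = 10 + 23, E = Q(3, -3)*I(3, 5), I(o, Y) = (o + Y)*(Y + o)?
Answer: 446054400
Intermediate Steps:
I(o, Y) = (Y + o)² (I(o, Y) = (Y + o)*(Y + o) = (Y + o)²)
Q(b, Z) = 10 (Q(b, Z) = 4 + 3*2 = 4 + 6 = 10)
E = 640 (E = 10*(5 + 3)² = 10*8² = 10*64 = 640)
R = 33
S = 21120 (S = 33*640 = 21120)
S² = 21120² = 446054400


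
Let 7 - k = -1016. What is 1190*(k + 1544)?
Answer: 3054730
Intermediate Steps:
k = 1023 (k = 7 - 1*(-1016) = 7 + 1016 = 1023)
1190*(k + 1544) = 1190*(1023 + 1544) = 1190*2567 = 3054730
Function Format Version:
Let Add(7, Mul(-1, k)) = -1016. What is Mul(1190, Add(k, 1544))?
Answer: 3054730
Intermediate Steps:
k = 1023 (k = Add(7, Mul(-1, -1016)) = Add(7, 1016) = 1023)
Mul(1190, Add(k, 1544)) = Mul(1190, Add(1023, 1544)) = Mul(1190, 2567) = 3054730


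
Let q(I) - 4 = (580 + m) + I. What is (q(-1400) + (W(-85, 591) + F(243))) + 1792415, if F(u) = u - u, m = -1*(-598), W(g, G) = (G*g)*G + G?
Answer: -27896097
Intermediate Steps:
W(g, G) = G + g*G² (W(g, G) = g*G² + G = G + g*G²)
m = 598
q(I) = 1182 + I (q(I) = 4 + ((580 + 598) + I) = 4 + (1178 + I) = 1182 + I)
F(u) = 0
(q(-1400) + (W(-85, 591) + F(243))) + 1792415 = ((1182 - 1400) + (591*(1 + 591*(-85)) + 0)) + 1792415 = (-218 + (591*(1 - 50235) + 0)) + 1792415 = (-218 + (591*(-50234) + 0)) + 1792415 = (-218 + (-29688294 + 0)) + 1792415 = (-218 - 29688294) + 1792415 = -29688512 + 1792415 = -27896097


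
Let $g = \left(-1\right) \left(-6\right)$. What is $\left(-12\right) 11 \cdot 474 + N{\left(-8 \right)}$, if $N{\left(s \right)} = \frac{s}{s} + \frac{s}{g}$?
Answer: $- \frac{187705}{3} \approx -62568.0$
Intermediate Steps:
$g = 6$
$N{\left(s \right)} = 1 + \frac{s}{6}$ ($N{\left(s \right)} = \frac{s}{s} + \frac{s}{6} = 1 + s \frac{1}{6} = 1 + \frac{s}{6}$)
$\left(-12\right) 11 \cdot 474 + N{\left(-8 \right)} = \left(-12\right) 11 \cdot 474 + \left(1 + \frac{1}{6} \left(-8\right)\right) = \left(-132\right) 474 + \left(1 - \frac{4}{3}\right) = -62568 - \frac{1}{3} = - \frac{187705}{3}$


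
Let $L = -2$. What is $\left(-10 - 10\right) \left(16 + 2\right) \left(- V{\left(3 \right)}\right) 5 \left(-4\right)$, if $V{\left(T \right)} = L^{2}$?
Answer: $-28800$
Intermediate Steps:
$V{\left(T \right)} = 4$ ($V{\left(T \right)} = \left(-2\right)^{2} = 4$)
$\left(-10 - 10\right) \left(16 + 2\right) \left(- V{\left(3 \right)}\right) 5 \left(-4\right) = \left(-10 - 10\right) \left(16 + 2\right) \left(\left(-1\right) 4\right) 5 \left(-4\right) = \left(-20\right) 18 \left(-4\right) \left(-20\right) = \left(-360\right) \left(-4\right) \left(-20\right) = 1440 \left(-20\right) = -28800$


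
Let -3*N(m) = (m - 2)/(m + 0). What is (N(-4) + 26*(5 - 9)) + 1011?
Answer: 1813/2 ≈ 906.50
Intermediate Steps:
N(m) = -(-2 + m)/(3*m) (N(m) = -(m - 2)/(3*(m + 0)) = -(-2 + m)/(3*m))
(N(-4) + 26*(5 - 9)) + 1011 = ((⅓)*(2 - 1*(-4))/(-4) + 26*(5 - 9)) + 1011 = ((⅓)*(-¼)*(2 + 4) + 26*(-4)) + 1011 = ((⅓)*(-¼)*6 - 104) + 1011 = (-½ - 104) + 1011 = -209/2 + 1011 = 1813/2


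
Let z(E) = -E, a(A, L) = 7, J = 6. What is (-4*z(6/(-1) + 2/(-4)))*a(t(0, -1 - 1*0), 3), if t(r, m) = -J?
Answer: -182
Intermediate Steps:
t(r, m) = -6 (t(r, m) = -1*6 = -6)
(-4*z(6/(-1) + 2/(-4)))*a(t(0, -1 - 1*0), 3) = -(-4)*(6/(-1) + 2/(-4))*7 = -(-4)*(6*(-1) + 2*(-1/4))*7 = -(-4)*(-6 - 1/2)*7 = -(-4)*(-13)/2*7 = -4*13/2*7 = -26*7 = -182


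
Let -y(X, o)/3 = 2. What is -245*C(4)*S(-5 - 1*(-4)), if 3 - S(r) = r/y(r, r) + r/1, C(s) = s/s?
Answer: -5635/6 ≈ -939.17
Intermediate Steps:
y(X, o) = -6 (y(X, o) = -3*2 = -6)
C(s) = 1
S(r) = 3 - 5*r/6 (S(r) = 3 - (r/(-6) + r/1) = 3 - (r*(-⅙) + r*1) = 3 - (-r/6 + r) = 3 - 5*r/6)
-245*C(4)*S(-5 - 1*(-4)) = -245*(3 - 5*(-5 - 1*(-4))/6) = -245*(3 - 5*(-5 + 4)/6) = -245*(3 - ⅚*(-1)) = -245*(3 + ⅚) = -245*23/6 = -5635/6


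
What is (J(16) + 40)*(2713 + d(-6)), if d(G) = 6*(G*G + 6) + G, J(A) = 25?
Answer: 192335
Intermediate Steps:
d(G) = 36 + G + 6*G² (d(G) = 6*(G² + 6) + G = 6*(6 + G²) + G = (36 + 6*G²) + G = 36 + G + 6*G²)
(J(16) + 40)*(2713 + d(-6)) = (25 + 40)*(2713 + (36 - 6 + 6*(-6)²)) = 65*(2713 + (36 - 6 + 6*36)) = 65*(2713 + (36 - 6 + 216)) = 65*(2713 + 246) = 65*2959 = 192335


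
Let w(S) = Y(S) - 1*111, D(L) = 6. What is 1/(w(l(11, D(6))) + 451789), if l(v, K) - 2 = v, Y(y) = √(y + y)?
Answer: 225839/102006507829 - √26/204013015658 ≈ 2.2139e-6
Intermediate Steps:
Y(y) = √2*√y (Y(y) = √(2*y) = √2*√y)
l(v, K) = 2 + v
w(S) = -111 + √2*√S (w(S) = √2*√S - 1*111 = √2*√S - 111 = -111 + √2*√S)
1/(w(l(11, D(6))) + 451789) = 1/((-111 + √2*√(2 + 11)) + 451789) = 1/((-111 + √2*√13) + 451789) = 1/((-111 + √26) + 451789) = 1/(451678 + √26)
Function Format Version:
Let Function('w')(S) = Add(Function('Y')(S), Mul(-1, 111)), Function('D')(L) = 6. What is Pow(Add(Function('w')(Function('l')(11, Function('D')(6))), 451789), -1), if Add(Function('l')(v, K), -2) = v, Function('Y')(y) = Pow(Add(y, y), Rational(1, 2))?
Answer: Add(Rational(225839, 102006507829), Mul(Rational(-1, 204013015658), Pow(26, Rational(1, 2)))) ≈ 2.2139e-6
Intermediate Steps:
Function('Y')(y) = Mul(Pow(2, Rational(1, 2)), Pow(y, Rational(1, 2))) (Function('Y')(y) = Pow(Mul(2, y), Rational(1, 2)) = Mul(Pow(2, Rational(1, 2)), Pow(y, Rational(1, 2))))
Function('l')(v, K) = Add(2, v)
Function('w')(S) = Add(-111, Mul(Pow(2, Rational(1, 2)), Pow(S, Rational(1, 2)))) (Function('w')(S) = Add(Mul(Pow(2, Rational(1, 2)), Pow(S, Rational(1, 2))), Mul(-1, 111)) = Add(Mul(Pow(2, Rational(1, 2)), Pow(S, Rational(1, 2))), -111) = Add(-111, Mul(Pow(2, Rational(1, 2)), Pow(S, Rational(1, 2)))))
Pow(Add(Function('w')(Function('l')(11, Function('D')(6))), 451789), -1) = Pow(Add(Add(-111, Mul(Pow(2, Rational(1, 2)), Pow(Add(2, 11), Rational(1, 2)))), 451789), -1) = Pow(Add(Add(-111, Mul(Pow(2, Rational(1, 2)), Pow(13, Rational(1, 2)))), 451789), -1) = Pow(Add(Add(-111, Pow(26, Rational(1, 2))), 451789), -1) = Pow(Add(451678, Pow(26, Rational(1, 2))), -1)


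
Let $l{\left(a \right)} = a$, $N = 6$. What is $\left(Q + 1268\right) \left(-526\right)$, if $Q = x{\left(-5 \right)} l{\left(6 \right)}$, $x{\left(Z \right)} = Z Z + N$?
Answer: $-764804$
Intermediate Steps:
$x{\left(Z \right)} = 6 + Z^{2}$ ($x{\left(Z \right)} = Z Z + 6 = Z^{2} + 6 = 6 + Z^{2}$)
$Q = 186$ ($Q = \left(6 + \left(-5\right)^{2}\right) 6 = \left(6 + 25\right) 6 = 31 \cdot 6 = 186$)
$\left(Q + 1268\right) \left(-526\right) = \left(186 + 1268\right) \left(-526\right) = 1454 \left(-526\right) = -764804$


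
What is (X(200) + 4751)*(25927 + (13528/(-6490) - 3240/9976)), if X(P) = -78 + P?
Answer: 46472580744096/367865 ≈ 1.2633e+8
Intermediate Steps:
(X(200) + 4751)*(25927 + (13528/(-6490) - 3240/9976)) = ((-78 + 200) + 4751)*(25927 + (13528/(-6490) - 3240/9976)) = (122 + 4751)*(25927 + (13528*(-1/6490) - 3240*1/9976)) = 4873*(25927 + (-6764/3245 - 405/1247)) = 4873*(25927 - 9748933/4046515) = 4873*(104904245472/4046515) = 46472580744096/367865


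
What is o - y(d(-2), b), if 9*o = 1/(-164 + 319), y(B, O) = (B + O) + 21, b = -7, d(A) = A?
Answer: -16739/1395 ≈ -11.999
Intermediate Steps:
y(B, O) = 21 + B + O
o = 1/1395 (o = 1/(9*(-164 + 319)) = (⅑)/155 = (⅑)*(1/155) = 1/1395 ≈ 0.00071685)
o - y(d(-2), b) = 1/1395 - (21 - 2 - 7) = 1/1395 - 1*12 = 1/1395 - 12 = -16739/1395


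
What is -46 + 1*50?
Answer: 4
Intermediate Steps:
-46 + 1*50 = -46 + 50 = 4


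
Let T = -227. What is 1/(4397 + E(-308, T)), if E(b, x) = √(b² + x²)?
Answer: 4397/19187216 - √146393/19187216 ≈ 0.00020922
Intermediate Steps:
1/(4397 + E(-308, T)) = 1/(4397 + √((-308)² + (-227)²)) = 1/(4397 + √(94864 + 51529)) = 1/(4397 + √146393)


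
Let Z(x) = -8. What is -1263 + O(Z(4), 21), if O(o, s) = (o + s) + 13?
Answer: -1237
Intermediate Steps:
O(o, s) = 13 + o + s
-1263 + O(Z(4), 21) = -1263 + (13 - 8 + 21) = -1263 + 26 = -1237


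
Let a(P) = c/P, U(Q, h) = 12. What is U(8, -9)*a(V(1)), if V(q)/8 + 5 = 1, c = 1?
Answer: -3/8 ≈ -0.37500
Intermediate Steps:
V(q) = -32 (V(q) = -40 + 8*1 = -40 + 8 = -32)
a(P) = 1/P
U(8, -9)*a(V(1)) = 12/(-32) = 12*(-1/32) = -3/8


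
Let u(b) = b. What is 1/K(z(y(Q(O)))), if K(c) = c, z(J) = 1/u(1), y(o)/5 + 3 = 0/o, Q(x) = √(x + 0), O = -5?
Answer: 1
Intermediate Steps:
Q(x) = √x
y(o) = -15 (y(o) = -15 + 5*(0/o) = -15 + 5*0 = -15 + 0 = -15)
z(J) = 1 (z(J) = 1/1 = 1)
1/K(z(y(Q(O)))) = 1/1 = 1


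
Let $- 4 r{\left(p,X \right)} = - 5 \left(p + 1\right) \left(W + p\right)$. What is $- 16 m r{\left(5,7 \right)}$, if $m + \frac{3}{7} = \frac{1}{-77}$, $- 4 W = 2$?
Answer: $\frac{18360}{77} \approx 238.44$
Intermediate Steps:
$W = - \frac{1}{2}$ ($W = \left(- \frac{1}{4}\right) 2 = - \frac{1}{2} \approx -0.5$)
$r{\left(p,X \right)} = - \frac{\left(-5 - 5 p\right) \left(- \frac{1}{2} + p\right)}{4}$ ($r{\left(p,X \right)} = - \frac{- 5 \left(p + 1\right) \left(- \frac{1}{2} + p\right)}{4} = - \frac{- 5 \left(1 + p\right) \left(- \frac{1}{2} + p\right)}{4} = - \frac{\left(-5 - 5 p\right) \left(- \frac{1}{2} + p\right)}{4}$)
$m = - \frac{34}{77}$ ($m = - \frac{3}{7} + \frac{1}{-77} = - \frac{3}{7} - \frac{1}{77} = - \frac{34}{77} \approx -0.44156$)
$- 16 m r{\left(5,7 \right)} = \left(-16\right) \left(- \frac{34}{77}\right) \left(- \frac{5}{8} + \frac{5 \cdot 5^{2}}{4} + \frac{5}{8} \cdot 5\right) = \frac{544 \left(- \frac{5}{8} + \frac{5}{4} \cdot 25 + \frac{25}{8}\right)}{77} = \frac{544 \left(- \frac{5}{8} + \frac{125}{4} + \frac{25}{8}\right)}{77} = \frac{544}{77} \cdot \frac{135}{4} = \frac{18360}{77}$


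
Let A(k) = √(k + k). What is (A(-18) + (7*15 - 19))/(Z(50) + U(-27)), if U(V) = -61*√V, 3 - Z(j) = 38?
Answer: 2*(-3 + 43*I)/(-35*I + 183*√3) ≈ -0.048301 + 0.26599*I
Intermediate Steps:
Z(j) = -35 (Z(j) = 3 - 1*38 = 3 - 38 = -35)
A(k) = √2*√k (A(k) = √(2*k) = √2*√k)
(A(-18) + (7*15 - 19))/(Z(50) + U(-27)) = (√2*√(-18) + (7*15 - 19))/(-35 - 183*I*√3) = (√2*(3*I*√2) + (105 - 19))/(-35 - 183*I*√3) = (6*I + 86)/(-35 - 183*I*√3) = (86 + 6*I)/(-35 - 183*I*√3)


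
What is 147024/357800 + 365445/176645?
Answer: 3918181887/1580089525 ≈ 2.4797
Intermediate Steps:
147024/357800 + 365445/176645 = 147024*(1/357800) + 365445*(1/176645) = 18378/44725 + 73089/35329 = 3918181887/1580089525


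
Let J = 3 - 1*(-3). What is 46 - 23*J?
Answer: -92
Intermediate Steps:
J = 6 (J = 3 + 3 = 6)
46 - 23*J = 46 - 23*6 = 46 - 138 = -92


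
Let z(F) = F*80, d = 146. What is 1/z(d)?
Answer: 1/11680 ≈ 8.5616e-5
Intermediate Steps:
z(F) = 80*F
1/z(d) = 1/(80*146) = 1/11680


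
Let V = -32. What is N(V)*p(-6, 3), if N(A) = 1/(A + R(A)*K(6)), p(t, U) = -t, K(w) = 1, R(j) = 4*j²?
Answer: 3/2032 ≈ 0.0014764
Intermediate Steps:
N(A) = 1/(A + 4*A²) (N(A) = 1/(A + (4*A²)*1) = 1/(A + 4*A²))
N(V)*p(-6, 3) = (1/((-32)*(1 + 4*(-32))))*(-1*(-6)) = -1/(32*(1 - 128))*6 = -1/32/(-127)*6 = -1/32*(-1/127)*6 = (1/4064)*6 = 3/2032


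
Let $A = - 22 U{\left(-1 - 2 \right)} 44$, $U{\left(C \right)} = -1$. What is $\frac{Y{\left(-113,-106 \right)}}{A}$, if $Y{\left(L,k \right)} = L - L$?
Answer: $0$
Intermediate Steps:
$A = 968$ ($A = \left(-22\right) \left(-1\right) 44 = 22 \cdot 44 = 968$)
$Y{\left(L,k \right)} = 0$
$\frac{Y{\left(-113,-106 \right)}}{A} = \frac{0}{968} = 0 \cdot \frac{1}{968} = 0$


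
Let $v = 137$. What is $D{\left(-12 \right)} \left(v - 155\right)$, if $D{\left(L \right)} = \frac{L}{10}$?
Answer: $\frac{108}{5} \approx 21.6$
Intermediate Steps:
$D{\left(L \right)} = \frac{L}{10}$ ($D{\left(L \right)} = L \frac{1}{10} = \frac{L}{10}$)
$D{\left(-12 \right)} \left(v - 155\right) = \frac{1}{10} \left(-12\right) \left(137 - 155\right) = \left(- \frac{6}{5}\right) \left(-18\right) = \frac{108}{5}$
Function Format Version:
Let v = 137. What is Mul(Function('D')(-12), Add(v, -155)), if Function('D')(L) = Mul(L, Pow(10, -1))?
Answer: Rational(108, 5) ≈ 21.600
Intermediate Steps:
Function('D')(L) = Mul(Rational(1, 10), L) (Function('D')(L) = Mul(L, Rational(1, 10)) = Mul(Rational(1, 10), L))
Mul(Function('D')(-12), Add(v, -155)) = Mul(Mul(Rational(1, 10), -12), Add(137, -155)) = Mul(Rational(-6, 5), -18) = Rational(108, 5)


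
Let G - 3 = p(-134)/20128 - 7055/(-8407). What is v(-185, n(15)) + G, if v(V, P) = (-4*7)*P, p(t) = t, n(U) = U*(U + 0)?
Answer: -532706440005/84608048 ≈ -6296.2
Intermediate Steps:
n(U) = U² (n(U) = U*U = U²)
v(V, P) = -28*P
G = 324262395/84608048 (G = 3 + (-134/20128 - 7055/(-8407)) = 3 + (-134*1/20128 - 7055*(-1/8407)) = 3 + (-67/10064 + 7055/8407) = 3 + 70438251/84608048 = 324262395/84608048 ≈ 3.8325)
v(-185, n(15)) + G = -28*15² + 324262395/84608048 = -28*225 + 324262395/84608048 = -6300 + 324262395/84608048 = -532706440005/84608048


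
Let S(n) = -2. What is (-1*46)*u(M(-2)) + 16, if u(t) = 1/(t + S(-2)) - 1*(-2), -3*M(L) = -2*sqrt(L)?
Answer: -629/11 + 69*I*sqrt(2)/11 ≈ -57.182 + 8.871*I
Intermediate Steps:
M(L) = 2*sqrt(L)/3 (M(L) = -(-2)*sqrt(L)/3 = 2*sqrt(L)/3)
u(t) = 2 + 1/(-2 + t) (u(t) = 1/(t - 2) - 1*(-2) = 1/(-2 + t) + 2 = 2 + 1/(-2 + t))
(-1*46)*u(M(-2)) + 16 = (-1*46)*((-3 + 2*(2*sqrt(-2)/3))/(-2 + 2*sqrt(-2)/3)) + 16 = -46*(-3 + 2*(2*(I*sqrt(2))/3))/(-2 + 2*(I*sqrt(2))/3) + 16 = -46*(-3 + 2*(2*I*sqrt(2)/3))/(-2 + 2*I*sqrt(2)/3) + 16 = -46*(-3 + 4*I*sqrt(2)/3)/(-2 + 2*I*sqrt(2)/3) + 16 = 16 - 46*(-3 + 4*I*sqrt(2)/3)/(-2 + 2*I*sqrt(2)/3)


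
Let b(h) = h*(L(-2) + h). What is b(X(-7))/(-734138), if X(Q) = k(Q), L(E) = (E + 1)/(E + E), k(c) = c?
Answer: -189/2936552 ≈ -6.4361e-5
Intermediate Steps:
L(E) = (1 + E)/(2*E) (L(E) = (1 + E)/((2*E)) = (1 + E)*(1/(2*E)) = (1 + E)/(2*E))
X(Q) = Q
b(h) = h*(¼ + h) (b(h) = h*((½)*(1 - 2)/(-2) + h) = h*((½)*(-½)*(-1) + h) = h*(¼ + h))
b(X(-7))/(-734138) = -7*(¼ - 7)/(-734138) = -7*(-27/4)*(-1/734138) = (189/4)*(-1/734138) = -189/2936552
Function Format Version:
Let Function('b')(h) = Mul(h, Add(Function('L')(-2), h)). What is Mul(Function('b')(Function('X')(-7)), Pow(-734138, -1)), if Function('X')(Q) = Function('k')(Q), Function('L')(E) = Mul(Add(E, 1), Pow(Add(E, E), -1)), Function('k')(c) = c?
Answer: Rational(-189, 2936552) ≈ -6.4361e-5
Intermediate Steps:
Function('L')(E) = Mul(Rational(1, 2), Pow(E, -1), Add(1, E)) (Function('L')(E) = Mul(Add(1, E), Pow(Mul(2, E), -1)) = Mul(Add(1, E), Mul(Rational(1, 2), Pow(E, -1))) = Mul(Rational(1, 2), Pow(E, -1), Add(1, E)))
Function('X')(Q) = Q
Function('b')(h) = Mul(h, Add(Rational(1, 4), h)) (Function('b')(h) = Mul(h, Add(Mul(Rational(1, 2), Pow(-2, -1), Add(1, -2)), h)) = Mul(h, Add(Mul(Rational(1, 2), Rational(-1, 2), -1), h)) = Mul(h, Add(Rational(1, 4), h)))
Mul(Function('b')(Function('X')(-7)), Pow(-734138, -1)) = Mul(Mul(-7, Add(Rational(1, 4), -7)), Pow(-734138, -1)) = Mul(Mul(-7, Rational(-27, 4)), Rational(-1, 734138)) = Mul(Rational(189, 4), Rational(-1, 734138)) = Rational(-189, 2936552)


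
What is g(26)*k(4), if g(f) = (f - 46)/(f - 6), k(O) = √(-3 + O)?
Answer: -1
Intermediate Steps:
g(f) = (-46 + f)/(-6 + f)
g(26)*k(4) = ((-46 + 26)/(-6 + 26))*√(-3 + 4) = (-20/20)*√1 = ((1/20)*(-20))*1 = -1*1 = -1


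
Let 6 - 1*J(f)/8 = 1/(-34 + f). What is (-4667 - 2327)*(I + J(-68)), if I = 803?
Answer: -303574570/51 ≈ -5.9524e+6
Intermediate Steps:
J(f) = 48 - 8/(-34 + f)
(-4667 - 2327)*(I + J(-68)) = (-4667 - 2327)*(803 + 8*(-205 + 6*(-68))/(-34 - 68)) = -6994*(803 + 8*(-205 - 408)/(-102)) = -6994*(803 + 8*(-1/102)*(-613)) = -6994*(803 + 2452/51) = -6994*43405/51 = -303574570/51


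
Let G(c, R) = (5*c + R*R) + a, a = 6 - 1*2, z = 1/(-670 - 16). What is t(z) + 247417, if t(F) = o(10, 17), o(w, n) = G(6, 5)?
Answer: 247476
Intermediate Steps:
z = -1/686 (z = 1/(-686) = -1/686 ≈ -0.0014577)
a = 4 (a = 6 - 2 = 4)
G(c, R) = 4 + R² + 5*c (G(c, R) = (5*c + R*R) + 4 = (5*c + R²) + 4 = (R² + 5*c) + 4 = 4 + R² + 5*c)
o(w, n) = 59 (o(w, n) = 4 + 5² + 5*6 = 4 + 25 + 30 = 59)
t(F) = 59
t(z) + 247417 = 59 + 247417 = 247476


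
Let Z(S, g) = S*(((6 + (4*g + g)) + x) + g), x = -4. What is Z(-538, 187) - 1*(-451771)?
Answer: -152941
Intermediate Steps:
Z(S, g) = S*(2 + 6*g) (Z(S, g) = S*(((6 + (4*g + g)) - 4) + g) = S*(((6 + 5*g) - 4) + g) = S*((2 + 5*g) + g) = S*(2 + 6*g))
Z(-538, 187) - 1*(-451771) = 2*(-538)*(1 + 3*187) - 1*(-451771) = 2*(-538)*(1 + 561) + 451771 = 2*(-538)*562 + 451771 = -604712 + 451771 = -152941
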